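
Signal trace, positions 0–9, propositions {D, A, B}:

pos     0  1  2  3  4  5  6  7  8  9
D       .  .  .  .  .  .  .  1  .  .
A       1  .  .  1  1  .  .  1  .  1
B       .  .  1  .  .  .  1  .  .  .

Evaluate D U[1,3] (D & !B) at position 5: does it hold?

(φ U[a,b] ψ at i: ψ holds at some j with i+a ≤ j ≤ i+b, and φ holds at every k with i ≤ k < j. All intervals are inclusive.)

False

Need some j in [6,8] with (D & !B), and D at every k in [5,j-1].
  j=6: (D & !B) false.
  j=7: (D & !B) holds, but D fails at k=5 → not this j.
  j=8: (D & !B) false.
No j in the window works → until fails.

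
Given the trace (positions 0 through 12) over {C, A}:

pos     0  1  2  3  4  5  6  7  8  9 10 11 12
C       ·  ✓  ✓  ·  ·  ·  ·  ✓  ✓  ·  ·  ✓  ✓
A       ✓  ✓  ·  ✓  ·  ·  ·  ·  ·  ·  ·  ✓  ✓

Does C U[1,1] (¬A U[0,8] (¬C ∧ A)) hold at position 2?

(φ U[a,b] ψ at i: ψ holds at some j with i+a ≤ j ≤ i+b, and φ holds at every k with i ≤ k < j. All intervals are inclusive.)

Holds

Need some j in [3,3] with (¬A U[0,8] (¬C ∧ A)), and C at every k in [2,j-1].
  j=3: (¬A U[0,8] (¬C ∧ A)) holds; C holds at every k in [2,2] → satisfied.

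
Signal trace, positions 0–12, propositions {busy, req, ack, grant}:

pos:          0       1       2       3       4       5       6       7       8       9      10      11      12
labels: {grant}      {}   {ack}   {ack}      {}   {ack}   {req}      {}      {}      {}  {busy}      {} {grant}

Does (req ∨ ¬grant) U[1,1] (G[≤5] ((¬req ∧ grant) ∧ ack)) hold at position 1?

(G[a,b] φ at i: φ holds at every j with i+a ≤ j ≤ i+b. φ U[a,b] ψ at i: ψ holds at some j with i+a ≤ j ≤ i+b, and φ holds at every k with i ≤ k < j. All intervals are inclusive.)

Does not hold

Need some j in [2,2] with G[≤5] ((¬req ∧ grant) ∧ ack), and (req ∨ ¬grant) at every k in [1,j-1].
  j=2: G[≤5] ((¬req ∧ grant) ∧ ack) — fails at 2.
No j in the window works → until fails.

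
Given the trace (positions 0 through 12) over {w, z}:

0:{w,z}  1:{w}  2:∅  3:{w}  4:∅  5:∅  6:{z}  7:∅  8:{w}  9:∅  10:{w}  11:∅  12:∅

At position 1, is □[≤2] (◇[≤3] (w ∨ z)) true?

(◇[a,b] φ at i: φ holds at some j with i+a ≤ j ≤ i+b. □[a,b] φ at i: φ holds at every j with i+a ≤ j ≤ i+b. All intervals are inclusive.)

Check ◇[≤3] (w ∨ z) at every j in [1,3]:
  j=1: holds (witness at 1)
  j=2: holds (witness at 3)
  j=3: holds (witness at 3)
All positions satisfy it → formula holds.

Holds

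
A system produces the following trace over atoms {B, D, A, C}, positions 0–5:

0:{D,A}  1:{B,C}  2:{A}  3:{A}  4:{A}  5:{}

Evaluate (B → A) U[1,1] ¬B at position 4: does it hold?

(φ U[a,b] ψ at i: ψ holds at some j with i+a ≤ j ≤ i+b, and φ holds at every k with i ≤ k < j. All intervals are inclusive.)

True

Need some j in [5,5] with ¬B, and (B → A) at every k in [4,j-1].
  j=5: ¬B holds; (B → A) holds at every k in [4,4] → satisfied.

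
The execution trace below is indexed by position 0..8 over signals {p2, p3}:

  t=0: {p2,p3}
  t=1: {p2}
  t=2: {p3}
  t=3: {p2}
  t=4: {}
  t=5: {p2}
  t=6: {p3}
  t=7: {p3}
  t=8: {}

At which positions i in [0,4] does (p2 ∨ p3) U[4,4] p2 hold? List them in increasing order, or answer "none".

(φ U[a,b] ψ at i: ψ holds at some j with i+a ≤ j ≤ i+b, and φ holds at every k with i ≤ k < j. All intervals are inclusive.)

none

Evaluate at each i in [0,4]:
  i=0: ✗ (no rhs in [4,4])
  i=1: ✗ (lhs fails at k=4 before rhs at j=5)
  i=2: ✗ (no rhs in [6,6])
  i=3: ✗ (no rhs in [7,7])
  i=4: ✗ (no rhs in [8,8])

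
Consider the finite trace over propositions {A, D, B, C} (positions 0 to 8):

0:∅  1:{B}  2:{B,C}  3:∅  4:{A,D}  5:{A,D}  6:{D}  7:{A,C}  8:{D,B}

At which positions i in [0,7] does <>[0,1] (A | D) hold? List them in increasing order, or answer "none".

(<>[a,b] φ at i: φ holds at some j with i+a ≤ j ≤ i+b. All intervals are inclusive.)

3, 4, 5, 6, 7

Evaluate at each i in [0,7]:
  i=0: ✗ (none in [0,1])
  i=1: ✗ (none in [1,2])
  i=2: ✗ (none in [2,3])
  i=3: ✓ (witness j=4)
  i=4: ✓ (witness j=4)
  i=5: ✓ (witness j=5)
  i=6: ✓ (witness j=6)
  i=7: ✓ (witness j=7)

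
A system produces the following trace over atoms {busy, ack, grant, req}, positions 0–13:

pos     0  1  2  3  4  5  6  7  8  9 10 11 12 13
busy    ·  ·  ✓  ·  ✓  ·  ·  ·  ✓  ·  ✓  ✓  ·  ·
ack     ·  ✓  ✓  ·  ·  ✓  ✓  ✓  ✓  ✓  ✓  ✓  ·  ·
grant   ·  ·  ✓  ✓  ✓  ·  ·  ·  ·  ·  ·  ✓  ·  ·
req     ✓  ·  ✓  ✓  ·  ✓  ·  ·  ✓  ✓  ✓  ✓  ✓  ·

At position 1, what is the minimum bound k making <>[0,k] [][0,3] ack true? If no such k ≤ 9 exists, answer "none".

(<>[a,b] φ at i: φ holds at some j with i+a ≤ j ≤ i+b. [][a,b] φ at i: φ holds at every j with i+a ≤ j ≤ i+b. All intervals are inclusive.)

Scan j = 1,2,… for [][0,3] ack:
  j=1: fails
  j=2: fails
  j=3: fails
  j=4: fails
  j=5: holds
First hit at j=5, so smallest k = 5-1 = 4.

4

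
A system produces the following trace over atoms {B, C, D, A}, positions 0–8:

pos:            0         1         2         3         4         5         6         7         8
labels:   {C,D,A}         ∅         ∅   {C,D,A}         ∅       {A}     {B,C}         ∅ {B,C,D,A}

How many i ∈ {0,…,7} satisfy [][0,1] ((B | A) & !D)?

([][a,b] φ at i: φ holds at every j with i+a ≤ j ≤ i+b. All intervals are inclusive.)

Evaluate at each i in [0,7]:
  i=0: ✗ (fails at j=0)
  i=1: ✗ (fails at j=1)
  i=2: ✗ (fails at j=2)
  i=3: ✗ (fails at j=3)
  i=4: ✗ (fails at j=4)
  i=5: ✓ (all of [5,6])
  i=6: ✗ (fails at j=7)
  i=7: ✗ (fails at j=7)
Positions where it holds: {5} → 1.

1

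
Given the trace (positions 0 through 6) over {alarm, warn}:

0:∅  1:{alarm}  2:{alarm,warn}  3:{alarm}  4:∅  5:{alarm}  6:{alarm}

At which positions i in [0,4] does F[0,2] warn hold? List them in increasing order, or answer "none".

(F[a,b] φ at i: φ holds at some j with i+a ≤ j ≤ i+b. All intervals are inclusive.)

Evaluate at each i in [0,4]:
  i=0: ✓ (witness j=2)
  i=1: ✓ (witness j=2)
  i=2: ✓ (witness j=2)
  i=3: ✗ (none in [3,5])
  i=4: ✗ (none in [4,6])

0, 1, 2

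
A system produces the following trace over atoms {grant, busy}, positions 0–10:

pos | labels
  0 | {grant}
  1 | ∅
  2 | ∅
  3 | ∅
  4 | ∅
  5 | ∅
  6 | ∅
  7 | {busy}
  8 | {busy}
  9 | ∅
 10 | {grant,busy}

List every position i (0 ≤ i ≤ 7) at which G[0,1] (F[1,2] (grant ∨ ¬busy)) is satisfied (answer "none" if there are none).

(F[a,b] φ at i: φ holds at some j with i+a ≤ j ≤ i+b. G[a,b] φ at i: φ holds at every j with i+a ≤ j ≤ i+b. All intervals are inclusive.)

0, 1, 2, 3, 4, 7

Evaluate at each i in [0,7]:
  i=0: ✓ (all of [0,1])
  i=1: ✓ (all of [1,2])
  i=2: ✓ (all of [2,3])
  i=3: ✓ (all of [3,4])
  i=4: ✓ (all of [4,5])
  i=5: ✗ (fails at j=6)
  i=6: ✗ (fails at j=6)
  i=7: ✓ (all of [7,8])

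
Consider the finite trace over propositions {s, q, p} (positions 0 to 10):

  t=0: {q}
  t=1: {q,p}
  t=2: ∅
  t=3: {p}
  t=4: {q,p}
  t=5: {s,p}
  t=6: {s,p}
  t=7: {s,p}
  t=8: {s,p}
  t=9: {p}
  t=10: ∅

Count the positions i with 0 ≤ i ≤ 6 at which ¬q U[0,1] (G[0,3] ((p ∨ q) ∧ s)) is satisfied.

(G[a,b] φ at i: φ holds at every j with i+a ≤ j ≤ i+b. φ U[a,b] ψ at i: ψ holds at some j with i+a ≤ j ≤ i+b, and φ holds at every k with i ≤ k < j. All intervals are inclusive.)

1

Evaluate at each i in [0,6]:
  i=0: ✗ (no rhs in [0,1])
  i=1: ✗ (no rhs in [1,2])
  i=2: ✗ (no rhs in [2,3])
  i=3: ✗ (no rhs in [3,4])
  i=4: ✗ (lhs fails at k=4 before rhs at j=5)
  i=5: ✓ (rhs at j=5)
  i=6: ✗ (no rhs in [6,7])
Positions where it holds: {5} → 1.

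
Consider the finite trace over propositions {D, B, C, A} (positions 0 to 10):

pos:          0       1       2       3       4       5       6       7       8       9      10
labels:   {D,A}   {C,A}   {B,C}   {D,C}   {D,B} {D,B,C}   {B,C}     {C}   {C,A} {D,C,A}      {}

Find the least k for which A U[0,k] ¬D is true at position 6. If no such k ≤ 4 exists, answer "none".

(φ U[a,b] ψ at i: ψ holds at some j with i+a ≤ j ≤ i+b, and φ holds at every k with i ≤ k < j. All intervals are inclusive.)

Need earliest j ≥ 6 with ¬D, and A at every k in [6,j-1].
  j=6: rhs holds (empty prefix). k = 0.

0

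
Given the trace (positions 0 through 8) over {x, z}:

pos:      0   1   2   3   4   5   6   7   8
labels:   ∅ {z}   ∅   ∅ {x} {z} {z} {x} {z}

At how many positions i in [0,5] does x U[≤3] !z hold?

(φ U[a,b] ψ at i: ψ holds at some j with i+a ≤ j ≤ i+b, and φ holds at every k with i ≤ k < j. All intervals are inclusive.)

Evaluate at each i in [0,5]:
  i=0: ✓ (rhs at j=0)
  i=1: ✗ (lhs fails at k=1 before rhs at j=2)
  i=2: ✓ (rhs at j=2)
  i=3: ✓ (rhs at j=3)
  i=4: ✓ (rhs at j=4)
  i=5: ✗ (lhs fails at k=5 before rhs at j=7)
Positions where it holds: {0, 2, 3, 4} → 4.

4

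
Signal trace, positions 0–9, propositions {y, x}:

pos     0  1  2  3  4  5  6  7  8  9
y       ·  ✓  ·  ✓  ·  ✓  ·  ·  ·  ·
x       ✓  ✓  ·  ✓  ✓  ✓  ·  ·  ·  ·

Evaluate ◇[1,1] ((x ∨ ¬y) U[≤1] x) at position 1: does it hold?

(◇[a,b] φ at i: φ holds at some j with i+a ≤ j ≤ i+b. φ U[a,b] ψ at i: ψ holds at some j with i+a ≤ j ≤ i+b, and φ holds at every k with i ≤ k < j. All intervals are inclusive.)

Check ((x ∨ ¬y) U[≤1] x) at each j in [2,2]:
  j=2: holds
Found at j=2 → formula holds.

True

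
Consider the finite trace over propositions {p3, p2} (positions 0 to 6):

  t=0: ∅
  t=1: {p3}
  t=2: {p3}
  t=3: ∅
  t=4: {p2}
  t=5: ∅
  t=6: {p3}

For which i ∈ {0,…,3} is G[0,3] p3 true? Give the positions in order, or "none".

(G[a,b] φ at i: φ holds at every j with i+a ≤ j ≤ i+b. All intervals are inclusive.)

none

Evaluate at each i in [0,3]:
  i=0: ✗ (fails at j=0)
  i=1: ✗ (fails at j=3)
  i=2: ✗ (fails at j=3)
  i=3: ✗ (fails at j=3)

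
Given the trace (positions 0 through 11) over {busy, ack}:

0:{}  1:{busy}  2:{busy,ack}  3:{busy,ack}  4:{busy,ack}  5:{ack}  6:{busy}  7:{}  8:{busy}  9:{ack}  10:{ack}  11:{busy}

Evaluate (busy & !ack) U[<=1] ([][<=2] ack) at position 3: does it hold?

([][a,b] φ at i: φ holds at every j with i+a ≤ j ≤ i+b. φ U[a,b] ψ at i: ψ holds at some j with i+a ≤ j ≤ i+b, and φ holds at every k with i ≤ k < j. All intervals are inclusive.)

Need some j in [3,4] with [][<=2] ack, and (busy & !ack) at every k in [3,j-1].
  j=3: [][<=2] ack holds; no prefix to check → satisfied.

Holds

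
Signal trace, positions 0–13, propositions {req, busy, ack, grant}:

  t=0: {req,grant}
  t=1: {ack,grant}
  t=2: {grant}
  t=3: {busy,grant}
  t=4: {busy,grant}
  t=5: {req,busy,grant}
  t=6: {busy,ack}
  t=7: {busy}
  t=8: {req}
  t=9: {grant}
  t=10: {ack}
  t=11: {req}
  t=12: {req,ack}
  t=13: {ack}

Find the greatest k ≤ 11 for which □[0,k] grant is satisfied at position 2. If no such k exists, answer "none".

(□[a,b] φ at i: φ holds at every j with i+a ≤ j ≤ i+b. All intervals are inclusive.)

3

grant must hold from j=2 onward; find where it first fails.
  j=2: holds
  j=3: holds
  j=4: holds
  j=5: holds
  j=6: fails
Holds on [2,5], so largest k = 3.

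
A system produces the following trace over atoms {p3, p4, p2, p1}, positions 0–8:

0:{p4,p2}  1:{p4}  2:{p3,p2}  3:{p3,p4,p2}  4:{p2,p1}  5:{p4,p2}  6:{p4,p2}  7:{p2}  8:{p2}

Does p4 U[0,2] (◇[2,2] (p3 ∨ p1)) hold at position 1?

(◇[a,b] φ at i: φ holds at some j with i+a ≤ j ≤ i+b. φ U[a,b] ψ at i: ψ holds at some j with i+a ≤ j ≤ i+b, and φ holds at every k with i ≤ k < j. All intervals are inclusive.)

Yes

Need some j in [1,3] with ◇[2,2] (p3 ∨ p1), and p4 at every k in [1,j-1].
  j=1: ◇[2,2] (p3 ∨ p1) holds; no prefix to check → satisfied.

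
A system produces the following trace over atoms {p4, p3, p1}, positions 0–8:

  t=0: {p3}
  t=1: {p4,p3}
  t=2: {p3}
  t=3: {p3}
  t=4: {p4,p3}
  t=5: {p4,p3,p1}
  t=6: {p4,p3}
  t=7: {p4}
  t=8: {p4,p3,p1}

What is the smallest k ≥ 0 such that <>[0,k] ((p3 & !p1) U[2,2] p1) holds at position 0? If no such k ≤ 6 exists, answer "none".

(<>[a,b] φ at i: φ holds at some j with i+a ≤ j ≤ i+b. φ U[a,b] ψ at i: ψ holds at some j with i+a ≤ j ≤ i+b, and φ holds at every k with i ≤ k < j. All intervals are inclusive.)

3

Scan j = 0,1,… for ((p3 & !p1) U[2,2] p1):
  j=0: fails
  j=1: fails
  j=2: fails
  j=3: holds
First hit at j=3, so smallest k = 3-0 = 3.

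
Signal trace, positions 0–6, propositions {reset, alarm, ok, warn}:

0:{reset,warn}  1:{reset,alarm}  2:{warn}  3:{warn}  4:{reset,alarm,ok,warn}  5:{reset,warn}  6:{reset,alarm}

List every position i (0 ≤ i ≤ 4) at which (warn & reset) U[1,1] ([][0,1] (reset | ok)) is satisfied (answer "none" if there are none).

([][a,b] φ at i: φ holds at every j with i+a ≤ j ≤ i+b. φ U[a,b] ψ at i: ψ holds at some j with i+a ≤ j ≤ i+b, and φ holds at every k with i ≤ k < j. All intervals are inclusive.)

Evaluate at each i in [0,4]:
  i=0: ✗ (no rhs in [1,1])
  i=1: ✗ (no rhs in [2,2])
  i=2: ✗ (no rhs in [3,3])
  i=3: ✗ (lhs fails at k=3 before rhs at j=4)
  i=4: ✓ (rhs at j=5; lhs holds on [4,4])

4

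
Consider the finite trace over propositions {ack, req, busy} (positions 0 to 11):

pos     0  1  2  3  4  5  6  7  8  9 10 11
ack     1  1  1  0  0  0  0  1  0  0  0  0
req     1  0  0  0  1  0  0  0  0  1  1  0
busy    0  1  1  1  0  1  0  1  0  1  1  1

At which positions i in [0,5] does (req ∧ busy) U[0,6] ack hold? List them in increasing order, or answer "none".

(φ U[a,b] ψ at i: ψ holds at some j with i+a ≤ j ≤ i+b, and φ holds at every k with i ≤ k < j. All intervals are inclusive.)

0, 1, 2

Evaluate at each i in [0,5]:
  i=0: ✓ (rhs at j=0)
  i=1: ✓ (rhs at j=1)
  i=2: ✓ (rhs at j=2)
  i=3: ✗ (lhs fails at k=3 before rhs at j=7)
  i=4: ✗ (lhs fails at k=4 before rhs at j=7)
  i=5: ✗ (lhs fails at k=5 before rhs at j=7)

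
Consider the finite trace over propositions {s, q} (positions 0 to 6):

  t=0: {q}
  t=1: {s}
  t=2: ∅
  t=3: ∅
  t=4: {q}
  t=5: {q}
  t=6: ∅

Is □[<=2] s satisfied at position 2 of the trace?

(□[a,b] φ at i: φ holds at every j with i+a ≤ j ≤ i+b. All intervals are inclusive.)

Check s at every j in [2,4]:
  j=2: false
  j=3: false
  j=4: false
Fails at j=2 → formula fails.

False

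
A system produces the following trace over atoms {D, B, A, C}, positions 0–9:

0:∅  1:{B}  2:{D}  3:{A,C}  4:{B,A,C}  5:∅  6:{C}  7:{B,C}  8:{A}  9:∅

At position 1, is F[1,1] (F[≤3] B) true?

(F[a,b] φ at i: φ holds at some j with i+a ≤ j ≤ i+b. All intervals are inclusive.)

Holds

Check F[≤3] B at each j in [2,2]:
  j=2: holds (witness at 4)
Found at j=2 → formula holds.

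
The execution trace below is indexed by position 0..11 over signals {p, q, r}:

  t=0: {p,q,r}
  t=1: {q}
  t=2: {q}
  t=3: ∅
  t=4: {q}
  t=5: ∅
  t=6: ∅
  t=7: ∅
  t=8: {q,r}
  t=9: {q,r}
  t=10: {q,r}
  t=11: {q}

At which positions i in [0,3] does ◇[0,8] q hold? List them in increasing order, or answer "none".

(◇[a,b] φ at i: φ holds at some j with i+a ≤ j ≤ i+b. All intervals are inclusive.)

0, 1, 2, 3

Evaluate at each i in [0,3]:
  i=0: ✓ (witness j=0)
  i=1: ✓ (witness j=1)
  i=2: ✓ (witness j=2)
  i=3: ✓ (witness j=4)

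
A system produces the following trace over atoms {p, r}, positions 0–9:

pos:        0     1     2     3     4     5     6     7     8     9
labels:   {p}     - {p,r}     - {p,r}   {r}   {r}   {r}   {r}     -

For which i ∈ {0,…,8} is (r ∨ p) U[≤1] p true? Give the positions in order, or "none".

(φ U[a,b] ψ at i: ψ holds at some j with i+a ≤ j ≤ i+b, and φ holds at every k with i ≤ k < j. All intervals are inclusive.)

Evaluate at each i in [0,8]:
  i=0: ✓ (rhs at j=0)
  i=1: ✗ (lhs fails at k=1 before rhs at j=2)
  i=2: ✓ (rhs at j=2)
  i=3: ✗ (lhs fails at k=3 before rhs at j=4)
  i=4: ✓ (rhs at j=4)
  i=5: ✗ (no rhs in [5,6])
  i=6: ✗ (no rhs in [6,7])
  i=7: ✗ (no rhs in [7,8])
  i=8: ✗ (no rhs in [8,9])

0, 2, 4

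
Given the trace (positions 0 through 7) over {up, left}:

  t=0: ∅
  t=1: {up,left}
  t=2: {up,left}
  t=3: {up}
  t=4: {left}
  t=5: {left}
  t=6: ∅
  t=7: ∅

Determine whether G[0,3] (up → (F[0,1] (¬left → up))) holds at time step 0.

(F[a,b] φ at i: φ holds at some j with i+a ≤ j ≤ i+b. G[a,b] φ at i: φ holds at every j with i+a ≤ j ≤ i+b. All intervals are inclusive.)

Holds

Check (up → (F[0,1] (¬left → up))) at every j in [0,3]:
  j=0: antecedent false → ✓
  j=1: antecedent true; consequent holds (witness at 1) → ✓
  j=2: antecedent true; consequent holds (witness at 2) → ✓
  j=3: antecedent true; consequent holds (witness at 3) → ✓
All positions satisfy it → formula holds.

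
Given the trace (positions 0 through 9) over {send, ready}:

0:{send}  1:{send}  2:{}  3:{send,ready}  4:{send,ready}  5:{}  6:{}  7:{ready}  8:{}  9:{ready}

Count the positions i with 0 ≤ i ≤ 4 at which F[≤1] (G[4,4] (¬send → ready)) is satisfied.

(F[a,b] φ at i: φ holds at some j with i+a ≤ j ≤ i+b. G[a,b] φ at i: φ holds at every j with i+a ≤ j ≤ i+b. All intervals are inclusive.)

Evaluate at each i in [0,4]:
  i=0: ✓ (witness j=0)
  i=1: ✗ (none in [1,2])
  i=2: ✓ (witness j=3)
  i=3: ✓ (witness j=3)
  i=4: ✓ (witness j=5)
Positions where it holds: {0, 2, 3, 4} → 4.

4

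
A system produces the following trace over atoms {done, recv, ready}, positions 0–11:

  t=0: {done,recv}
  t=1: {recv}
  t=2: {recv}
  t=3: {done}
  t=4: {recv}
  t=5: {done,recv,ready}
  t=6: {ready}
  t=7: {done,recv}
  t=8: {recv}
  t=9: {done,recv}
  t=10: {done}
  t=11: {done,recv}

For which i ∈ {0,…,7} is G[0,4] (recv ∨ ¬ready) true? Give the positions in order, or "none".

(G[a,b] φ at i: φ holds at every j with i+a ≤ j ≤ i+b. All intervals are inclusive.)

0, 1, 7

Evaluate at each i in [0,7]:
  i=0: ✓ (all of [0,4])
  i=1: ✓ (all of [1,5])
  i=2: ✗ (fails at j=6)
  i=3: ✗ (fails at j=6)
  i=4: ✗ (fails at j=6)
  i=5: ✗ (fails at j=6)
  i=6: ✗ (fails at j=6)
  i=7: ✓ (all of [7,11])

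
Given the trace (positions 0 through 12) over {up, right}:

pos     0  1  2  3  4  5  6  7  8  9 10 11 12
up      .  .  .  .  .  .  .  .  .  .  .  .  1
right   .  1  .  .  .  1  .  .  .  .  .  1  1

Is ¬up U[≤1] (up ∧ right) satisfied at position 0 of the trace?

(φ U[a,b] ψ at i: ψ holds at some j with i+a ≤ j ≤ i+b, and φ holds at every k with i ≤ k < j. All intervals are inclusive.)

False

Need some j in [0,1] with (up ∧ right), and ¬up at every k in [0,j-1].
  j=0: (up ∧ right) false.
  j=1: (up ∧ right) false.
No j in the window works → until fails.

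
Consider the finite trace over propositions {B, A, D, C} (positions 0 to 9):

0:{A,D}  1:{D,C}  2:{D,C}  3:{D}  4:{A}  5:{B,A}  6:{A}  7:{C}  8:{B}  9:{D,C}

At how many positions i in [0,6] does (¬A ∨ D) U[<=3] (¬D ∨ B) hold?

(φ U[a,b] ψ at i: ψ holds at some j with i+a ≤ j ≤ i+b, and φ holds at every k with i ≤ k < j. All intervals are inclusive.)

6

Evaluate at each i in [0,6]:
  i=0: ✗ (no rhs in [0,3])
  i=1: ✓ (rhs at j=4; lhs holds on [1,3])
  i=2: ✓ (rhs at j=4; lhs holds on [2,3])
  i=3: ✓ (rhs at j=4; lhs holds on [3,3])
  i=4: ✓ (rhs at j=4)
  i=5: ✓ (rhs at j=5)
  i=6: ✓ (rhs at j=6)
Positions where it holds: {1, 2, 3, 4, 5, 6} → 6.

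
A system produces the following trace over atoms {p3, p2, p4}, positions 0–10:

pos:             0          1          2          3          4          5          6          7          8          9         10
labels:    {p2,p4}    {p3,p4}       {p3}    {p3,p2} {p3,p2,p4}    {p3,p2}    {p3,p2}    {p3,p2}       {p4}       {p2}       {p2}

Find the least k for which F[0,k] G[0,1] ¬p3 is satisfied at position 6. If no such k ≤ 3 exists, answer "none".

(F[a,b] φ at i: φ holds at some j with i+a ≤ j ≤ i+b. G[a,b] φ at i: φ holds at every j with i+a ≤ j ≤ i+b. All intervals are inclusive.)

Scan j = 6,7,… for G[0,1] ¬p3:
  j=6: fails
  j=7: fails
  j=8: holds
First hit at j=8, so smallest k = 8-6 = 2.

2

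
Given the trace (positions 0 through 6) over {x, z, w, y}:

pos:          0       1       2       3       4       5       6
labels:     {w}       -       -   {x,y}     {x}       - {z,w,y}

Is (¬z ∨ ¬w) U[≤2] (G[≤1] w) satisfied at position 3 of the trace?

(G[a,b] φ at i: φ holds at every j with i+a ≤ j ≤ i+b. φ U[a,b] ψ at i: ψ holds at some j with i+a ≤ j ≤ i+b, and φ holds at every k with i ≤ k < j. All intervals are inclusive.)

False

Need some j in [3,5] with G[≤1] w, and (¬z ∨ ¬w) at every k in [3,j-1].
  j=3: G[≤1] w — fails at 3.
  j=4: G[≤1] w — fails at 4.
  j=5: G[≤1] w — fails at 5.
No j in the window works → until fails.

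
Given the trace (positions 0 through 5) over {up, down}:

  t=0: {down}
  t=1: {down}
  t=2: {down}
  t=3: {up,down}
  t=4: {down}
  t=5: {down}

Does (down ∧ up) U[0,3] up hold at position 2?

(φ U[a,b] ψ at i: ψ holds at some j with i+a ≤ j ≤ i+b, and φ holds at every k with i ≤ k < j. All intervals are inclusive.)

Need some j in [2,5] with up, and (down ∧ up) at every k in [2,j-1].
  j=2: up false.
  j=3: up holds, but (down ∧ up) fails at k=2 → not this j.
  j=4: up false.
  j=5: up false.
No j in the window works → until fails.

Does not hold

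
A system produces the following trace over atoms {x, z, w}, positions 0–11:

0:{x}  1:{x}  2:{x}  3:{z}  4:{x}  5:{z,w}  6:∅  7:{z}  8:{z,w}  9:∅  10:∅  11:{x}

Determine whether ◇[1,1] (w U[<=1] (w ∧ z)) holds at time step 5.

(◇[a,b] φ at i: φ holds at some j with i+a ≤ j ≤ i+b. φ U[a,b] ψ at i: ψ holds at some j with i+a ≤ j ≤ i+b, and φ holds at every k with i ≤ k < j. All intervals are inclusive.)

Does not hold

Check (w U[<=1] (w ∧ z)) at each j in [6,6]:
  j=6: fails
No position in the window satisfies it → formula fails.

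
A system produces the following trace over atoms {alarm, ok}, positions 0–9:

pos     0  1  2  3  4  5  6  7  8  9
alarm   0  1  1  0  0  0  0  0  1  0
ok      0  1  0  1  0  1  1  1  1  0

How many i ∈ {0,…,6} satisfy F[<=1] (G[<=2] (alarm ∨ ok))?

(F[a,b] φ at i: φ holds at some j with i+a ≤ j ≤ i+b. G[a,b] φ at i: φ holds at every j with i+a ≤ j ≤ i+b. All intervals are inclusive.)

5

Evaluate at each i in [0,6]:
  i=0: ✓ (witness j=1)
  i=1: ✓ (witness j=1)
  i=2: ✗ (none in [2,3])
  i=3: ✗ (none in [3,4])
  i=4: ✓ (witness j=5)
  i=5: ✓ (witness j=5)
  i=6: ✓ (witness j=6)
Positions where it holds: {0, 1, 4, 5, 6} → 5.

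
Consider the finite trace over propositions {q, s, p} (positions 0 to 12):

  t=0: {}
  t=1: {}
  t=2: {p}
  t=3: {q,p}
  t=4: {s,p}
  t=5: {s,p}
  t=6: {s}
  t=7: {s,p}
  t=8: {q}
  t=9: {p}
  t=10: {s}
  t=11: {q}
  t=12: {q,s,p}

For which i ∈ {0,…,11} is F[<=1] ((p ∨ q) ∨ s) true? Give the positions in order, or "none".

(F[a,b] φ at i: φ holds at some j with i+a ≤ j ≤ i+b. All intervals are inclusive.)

1, 2, 3, 4, 5, 6, 7, 8, 9, 10, 11

Evaluate at each i in [0,11]:
  i=0: ✗ (none in [0,1])
  i=1: ✓ (witness j=2)
  i=2: ✓ (witness j=2)
  i=3: ✓ (witness j=3)
  i=4: ✓ (witness j=4)
  i=5: ✓ (witness j=5)
  i=6: ✓ (witness j=6)
  i=7: ✓ (witness j=7)
  i=8: ✓ (witness j=8)
  i=9: ✓ (witness j=9)
  i=10: ✓ (witness j=10)
  i=11: ✓ (witness j=11)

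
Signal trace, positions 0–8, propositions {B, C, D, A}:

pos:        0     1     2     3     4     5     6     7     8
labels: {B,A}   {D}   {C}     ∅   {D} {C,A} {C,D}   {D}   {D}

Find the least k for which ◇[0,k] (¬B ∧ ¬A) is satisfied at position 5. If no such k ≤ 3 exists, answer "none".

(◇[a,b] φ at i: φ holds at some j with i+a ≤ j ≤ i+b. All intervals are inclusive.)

1

Scan j = 5,6,… for (¬B ∧ ¬A):
  j=5: fails
  j=6: holds
First hit at j=6, so smallest k = 6-5 = 1.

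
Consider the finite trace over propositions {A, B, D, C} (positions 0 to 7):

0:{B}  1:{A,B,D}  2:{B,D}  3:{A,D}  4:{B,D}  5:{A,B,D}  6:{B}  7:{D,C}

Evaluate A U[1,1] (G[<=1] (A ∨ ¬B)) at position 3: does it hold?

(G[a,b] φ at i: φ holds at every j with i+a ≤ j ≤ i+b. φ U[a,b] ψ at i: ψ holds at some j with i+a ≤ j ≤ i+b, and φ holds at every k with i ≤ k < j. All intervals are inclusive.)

False

Need some j in [4,4] with G[<=1] (A ∨ ¬B), and A at every k in [3,j-1].
  j=4: G[<=1] (A ∨ ¬B) — fails at 4.
No j in the window works → until fails.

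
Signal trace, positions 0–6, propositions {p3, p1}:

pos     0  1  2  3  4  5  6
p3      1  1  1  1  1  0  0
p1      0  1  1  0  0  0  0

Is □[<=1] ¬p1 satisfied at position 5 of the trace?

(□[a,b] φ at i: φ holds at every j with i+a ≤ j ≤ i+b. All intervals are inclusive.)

Yes

Check ¬p1 at every j in [5,6]:
  j=5: true
  j=6: true
All positions satisfy it → formula holds.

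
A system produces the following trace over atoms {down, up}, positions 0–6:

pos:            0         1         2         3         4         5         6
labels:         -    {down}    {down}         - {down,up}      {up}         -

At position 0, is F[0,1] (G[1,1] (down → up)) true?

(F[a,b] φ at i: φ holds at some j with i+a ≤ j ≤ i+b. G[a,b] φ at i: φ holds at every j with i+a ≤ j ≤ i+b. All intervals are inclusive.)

Check G[1,1] (down → up) at each j in [0,1]:
  j=0: fails at 1
  j=1: fails at 2
No position in the window satisfies it → formula fails.

No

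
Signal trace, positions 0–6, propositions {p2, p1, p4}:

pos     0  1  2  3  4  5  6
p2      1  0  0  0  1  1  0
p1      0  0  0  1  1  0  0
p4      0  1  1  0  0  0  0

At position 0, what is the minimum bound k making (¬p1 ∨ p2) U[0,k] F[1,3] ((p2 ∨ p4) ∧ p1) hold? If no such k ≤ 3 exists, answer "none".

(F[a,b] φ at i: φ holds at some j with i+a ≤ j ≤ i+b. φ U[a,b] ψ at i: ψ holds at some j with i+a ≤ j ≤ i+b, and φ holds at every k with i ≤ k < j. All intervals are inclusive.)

Need earliest j ≥ 0 with F[1,3] ((p2 ∨ p4) ∧ p1), and (¬p1 ∨ p2) at every k in [0,j-1].
  j=0: rhs fails.
  j=1: rhs holds; lhs holds on [0,0]. k = 1.

1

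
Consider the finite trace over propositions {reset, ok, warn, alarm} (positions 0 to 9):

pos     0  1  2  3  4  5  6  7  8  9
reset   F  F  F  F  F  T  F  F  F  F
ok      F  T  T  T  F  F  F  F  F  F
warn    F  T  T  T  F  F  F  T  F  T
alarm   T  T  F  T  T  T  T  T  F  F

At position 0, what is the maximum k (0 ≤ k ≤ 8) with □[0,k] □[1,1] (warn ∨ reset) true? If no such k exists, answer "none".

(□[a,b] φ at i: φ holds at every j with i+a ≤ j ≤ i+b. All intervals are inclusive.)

□[1,1] (warn ∨ reset) must hold from j=0 onward; find where it first fails.
  j=0: holds
  j=1: holds
  j=2: holds
  j=3: fails
Holds on [0,2], so largest k = 2.

2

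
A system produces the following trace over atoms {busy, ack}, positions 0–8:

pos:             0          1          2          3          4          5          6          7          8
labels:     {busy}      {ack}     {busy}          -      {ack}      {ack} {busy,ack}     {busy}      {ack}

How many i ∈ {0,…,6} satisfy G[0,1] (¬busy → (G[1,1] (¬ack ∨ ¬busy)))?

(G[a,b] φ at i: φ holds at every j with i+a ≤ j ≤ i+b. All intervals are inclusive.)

Evaluate at each i in [0,6]:
  i=0: ✓ (all of [0,1])
  i=1: ✓ (all of [1,2])
  i=2: ✓ (all of [2,3])
  i=3: ✓ (all of [3,4])
  i=4: ✗ (fails at j=5)
  i=5: ✗ (fails at j=5)
  i=6: ✓ (all of [6,7])
Positions where it holds: {0, 1, 2, 3, 6} → 5.

5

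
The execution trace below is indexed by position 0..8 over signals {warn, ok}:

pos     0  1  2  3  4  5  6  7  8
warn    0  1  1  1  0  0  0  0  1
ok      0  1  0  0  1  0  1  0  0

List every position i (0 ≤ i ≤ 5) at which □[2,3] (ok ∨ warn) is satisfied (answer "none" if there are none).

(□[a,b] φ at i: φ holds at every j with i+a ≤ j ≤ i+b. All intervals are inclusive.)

Evaluate at each i in [0,5]:
  i=0: ✓ (all of [2,3])
  i=1: ✓ (all of [3,4])
  i=2: ✗ (fails at j=5)
  i=3: ✗ (fails at j=5)
  i=4: ✗ (fails at j=7)
  i=5: ✗ (fails at j=7)

0, 1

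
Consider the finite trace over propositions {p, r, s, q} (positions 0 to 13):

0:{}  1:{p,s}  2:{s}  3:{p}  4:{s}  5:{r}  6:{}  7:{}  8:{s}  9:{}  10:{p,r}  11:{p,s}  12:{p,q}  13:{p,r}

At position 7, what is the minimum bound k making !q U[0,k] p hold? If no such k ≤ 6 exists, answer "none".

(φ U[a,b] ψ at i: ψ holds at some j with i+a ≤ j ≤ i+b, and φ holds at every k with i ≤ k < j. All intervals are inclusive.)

Need earliest j ≥ 7 with p, and !q at every k in [7,j-1].
  j=7: rhs fails.
  j=8: rhs fails.
  j=9: rhs fails.
  j=10: rhs holds; lhs holds on [7,9]. k = 3.

3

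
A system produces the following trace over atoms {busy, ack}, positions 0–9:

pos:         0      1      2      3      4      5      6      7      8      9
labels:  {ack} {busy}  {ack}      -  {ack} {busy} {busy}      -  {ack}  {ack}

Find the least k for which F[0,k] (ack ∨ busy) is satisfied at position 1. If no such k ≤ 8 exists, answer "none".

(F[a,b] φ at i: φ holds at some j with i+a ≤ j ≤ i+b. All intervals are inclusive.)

0

Scan j = 1,2,… for (ack ∨ busy):
  j=1: holds
First hit at j=1, so smallest k = 1-1 = 0.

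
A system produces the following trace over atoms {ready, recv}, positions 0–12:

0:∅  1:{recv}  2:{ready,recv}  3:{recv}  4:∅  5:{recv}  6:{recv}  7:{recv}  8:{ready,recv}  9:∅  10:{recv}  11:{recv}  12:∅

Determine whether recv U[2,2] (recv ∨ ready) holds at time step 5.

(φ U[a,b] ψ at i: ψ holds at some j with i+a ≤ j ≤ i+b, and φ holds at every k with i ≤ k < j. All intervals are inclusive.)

Yes

Need some j in [7,7] with (recv ∨ ready), and recv at every k in [5,j-1].
  j=7: (recv ∨ ready) holds; recv holds at every k in [5,6] → satisfied.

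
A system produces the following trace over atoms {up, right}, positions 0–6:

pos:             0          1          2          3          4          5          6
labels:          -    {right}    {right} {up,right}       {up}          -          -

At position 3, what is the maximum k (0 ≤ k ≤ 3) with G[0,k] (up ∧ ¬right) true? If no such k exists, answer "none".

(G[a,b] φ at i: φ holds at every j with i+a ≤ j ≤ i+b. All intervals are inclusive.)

none

(up ∧ ¬right) must hold from j=3 onward; find where it first fails.
  j=3: fails → no k works.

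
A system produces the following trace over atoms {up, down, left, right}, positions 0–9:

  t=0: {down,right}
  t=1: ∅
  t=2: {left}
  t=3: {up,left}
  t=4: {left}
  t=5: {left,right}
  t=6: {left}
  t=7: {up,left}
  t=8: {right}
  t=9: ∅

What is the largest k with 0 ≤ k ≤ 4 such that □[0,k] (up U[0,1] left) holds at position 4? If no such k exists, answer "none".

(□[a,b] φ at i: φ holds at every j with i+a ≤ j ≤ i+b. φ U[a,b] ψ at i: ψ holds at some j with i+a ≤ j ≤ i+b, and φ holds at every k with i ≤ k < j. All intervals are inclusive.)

(up U[0,1] left) must hold from j=4 onward; find where it first fails.
  j=4: holds
  j=5: holds
  j=6: holds
  j=7: holds
  j=8: fails
Holds on [4,7], so largest k = 3.

3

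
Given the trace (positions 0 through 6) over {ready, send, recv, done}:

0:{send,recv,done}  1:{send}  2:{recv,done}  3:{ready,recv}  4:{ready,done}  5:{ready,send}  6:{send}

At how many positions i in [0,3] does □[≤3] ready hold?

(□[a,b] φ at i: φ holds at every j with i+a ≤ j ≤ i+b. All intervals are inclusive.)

0

Evaluate at each i in [0,3]:
  i=0: ✗ (fails at j=0)
  i=1: ✗ (fails at j=1)
  i=2: ✗ (fails at j=2)
  i=3: ✗ (fails at j=6)
Positions where it holds: {} → 0.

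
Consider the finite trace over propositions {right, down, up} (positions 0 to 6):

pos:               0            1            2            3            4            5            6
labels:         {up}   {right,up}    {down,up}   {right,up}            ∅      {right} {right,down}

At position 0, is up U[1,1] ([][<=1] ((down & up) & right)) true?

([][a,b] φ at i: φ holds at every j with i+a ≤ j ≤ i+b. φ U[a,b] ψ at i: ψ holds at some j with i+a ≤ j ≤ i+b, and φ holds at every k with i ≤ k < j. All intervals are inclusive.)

No

Need some j in [1,1] with [][<=1] ((down & up) & right), and up at every k in [0,j-1].
  j=1: [][<=1] ((down & up) & right) — fails at 1.
No j in the window works → until fails.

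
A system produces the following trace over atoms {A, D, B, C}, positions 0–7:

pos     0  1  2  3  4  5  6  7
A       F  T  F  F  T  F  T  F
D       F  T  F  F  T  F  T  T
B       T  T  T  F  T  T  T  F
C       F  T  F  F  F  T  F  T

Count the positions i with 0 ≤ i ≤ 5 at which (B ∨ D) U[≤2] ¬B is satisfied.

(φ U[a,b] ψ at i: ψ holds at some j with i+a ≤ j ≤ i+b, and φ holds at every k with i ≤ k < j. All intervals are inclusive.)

Evaluate at each i in [0,5]:
  i=0: ✗ (no rhs in [0,2])
  i=1: ✓ (rhs at j=3; lhs holds on [1,2])
  i=2: ✓ (rhs at j=3; lhs holds on [2,2])
  i=3: ✓ (rhs at j=3)
  i=4: ✗ (no rhs in [4,6])
  i=5: ✓ (rhs at j=7; lhs holds on [5,6])
Positions where it holds: {1, 2, 3, 5} → 4.

4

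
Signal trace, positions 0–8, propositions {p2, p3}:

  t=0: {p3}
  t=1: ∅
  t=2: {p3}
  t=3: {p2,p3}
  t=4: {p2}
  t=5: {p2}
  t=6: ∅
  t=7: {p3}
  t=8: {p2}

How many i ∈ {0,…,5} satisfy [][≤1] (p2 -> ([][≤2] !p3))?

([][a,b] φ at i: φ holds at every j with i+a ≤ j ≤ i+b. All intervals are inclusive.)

Evaluate at each i in [0,5]:
  i=0: ✓ (all of [0,1])
  i=1: ✓ (all of [1,2])
  i=2: ✗ (fails at j=3)
  i=3: ✗ (fails at j=3)
  i=4: ✗ (fails at j=5)
  i=5: ✗ (fails at j=5)
Positions where it holds: {0, 1} → 2.

2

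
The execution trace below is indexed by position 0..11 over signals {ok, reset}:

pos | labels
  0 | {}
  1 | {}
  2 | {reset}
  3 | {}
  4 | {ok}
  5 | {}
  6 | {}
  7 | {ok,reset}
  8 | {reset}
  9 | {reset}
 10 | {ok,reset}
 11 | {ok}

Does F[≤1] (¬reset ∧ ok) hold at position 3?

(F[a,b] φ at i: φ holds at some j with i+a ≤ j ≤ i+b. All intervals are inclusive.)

True

Check (¬reset ∧ ok) at each j in [3,4]:
  j=3: false
  j=4: true
Found at j=4 → formula holds.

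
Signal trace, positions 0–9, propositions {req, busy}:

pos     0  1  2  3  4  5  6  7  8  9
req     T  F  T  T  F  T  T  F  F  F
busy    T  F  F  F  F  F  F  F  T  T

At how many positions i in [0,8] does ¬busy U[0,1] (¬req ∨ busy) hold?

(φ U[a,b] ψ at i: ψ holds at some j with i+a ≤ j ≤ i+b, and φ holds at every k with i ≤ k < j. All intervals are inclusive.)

Evaluate at each i in [0,8]:
  i=0: ✓ (rhs at j=0)
  i=1: ✓ (rhs at j=1)
  i=2: ✗ (no rhs in [2,3])
  i=3: ✓ (rhs at j=4; lhs holds on [3,3])
  i=4: ✓ (rhs at j=4)
  i=5: ✗ (no rhs in [5,6])
  i=6: ✓ (rhs at j=7; lhs holds on [6,6])
  i=7: ✓ (rhs at j=7)
  i=8: ✓ (rhs at j=8)
Positions where it holds: {0, 1, 3, 4, 6, 7, 8} → 7.

7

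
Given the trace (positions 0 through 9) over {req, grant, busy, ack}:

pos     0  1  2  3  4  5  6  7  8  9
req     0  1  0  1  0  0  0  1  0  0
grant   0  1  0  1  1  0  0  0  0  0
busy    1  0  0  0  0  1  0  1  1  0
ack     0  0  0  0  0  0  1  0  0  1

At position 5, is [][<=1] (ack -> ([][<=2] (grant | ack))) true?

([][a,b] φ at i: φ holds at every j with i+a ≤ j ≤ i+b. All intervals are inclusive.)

Does not hold

Check (ack -> ([][<=2] (grant | ack))) at every j in [5,6]:
  j=5: antecedent false → ✓
  j=6: antecedent true; consequent fails at 7 → ✗
Fails at j=6 → formula fails.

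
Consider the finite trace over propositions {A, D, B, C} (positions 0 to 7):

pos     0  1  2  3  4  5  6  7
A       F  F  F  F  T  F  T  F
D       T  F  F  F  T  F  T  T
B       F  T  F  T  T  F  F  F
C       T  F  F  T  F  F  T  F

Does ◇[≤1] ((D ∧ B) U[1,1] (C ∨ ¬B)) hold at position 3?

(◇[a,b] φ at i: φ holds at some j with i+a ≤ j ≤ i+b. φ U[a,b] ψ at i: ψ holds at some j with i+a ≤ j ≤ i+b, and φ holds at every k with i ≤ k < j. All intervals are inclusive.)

Check ((D ∧ B) U[1,1] (C ∨ ¬B)) at each j in [3,4]:
  j=3: fails
  j=4: holds
Found at j=4 → formula holds.

True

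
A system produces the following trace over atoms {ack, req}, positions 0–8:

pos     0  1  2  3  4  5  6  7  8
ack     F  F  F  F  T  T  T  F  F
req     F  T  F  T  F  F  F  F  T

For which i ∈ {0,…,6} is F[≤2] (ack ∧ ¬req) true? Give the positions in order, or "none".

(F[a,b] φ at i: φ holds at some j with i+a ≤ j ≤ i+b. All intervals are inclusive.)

2, 3, 4, 5, 6

Evaluate at each i in [0,6]:
  i=0: ✗ (none in [0,2])
  i=1: ✗ (none in [1,3])
  i=2: ✓ (witness j=4)
  i=3: ✓ (witness j=4)
  i=4: ✓ (witness j=4)
  i=5: ✓ (witness j=5)
  i=6: ✓ (witness j=6)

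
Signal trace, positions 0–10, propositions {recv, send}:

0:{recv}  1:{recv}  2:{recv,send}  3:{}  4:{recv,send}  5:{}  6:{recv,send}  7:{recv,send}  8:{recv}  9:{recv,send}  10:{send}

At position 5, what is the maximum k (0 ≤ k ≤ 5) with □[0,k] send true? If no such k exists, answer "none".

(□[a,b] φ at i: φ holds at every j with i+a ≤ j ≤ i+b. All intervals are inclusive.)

none

send must hold from j=5 onward; find where it first fails.
  j=5: fails → no k works.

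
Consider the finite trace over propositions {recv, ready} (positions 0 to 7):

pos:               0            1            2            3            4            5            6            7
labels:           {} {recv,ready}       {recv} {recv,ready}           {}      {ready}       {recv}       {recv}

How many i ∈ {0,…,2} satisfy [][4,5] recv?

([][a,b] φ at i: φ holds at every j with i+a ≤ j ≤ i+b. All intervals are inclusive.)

Evaluate at each i in [0,2]:
  i=0: ✗ (fails at j=4)
  i=1: ✗ (fails at j=5)
  i=2: ✓ (all of [6,7])
Positions where it holds: {2} → 1.

1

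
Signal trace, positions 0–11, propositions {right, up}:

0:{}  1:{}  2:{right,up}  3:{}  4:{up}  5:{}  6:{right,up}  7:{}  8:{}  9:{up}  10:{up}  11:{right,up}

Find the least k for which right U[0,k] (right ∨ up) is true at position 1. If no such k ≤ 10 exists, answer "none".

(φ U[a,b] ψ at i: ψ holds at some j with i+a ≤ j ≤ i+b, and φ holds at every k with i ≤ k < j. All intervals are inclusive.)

Need earliest j ≥ 1 with (right ∨ up), and right at every k in [1,j-1].
  j=1: rhs fails.
  j=2: rhs holds but lhs fails at k=1.
  j=3: rhs fails.
  j=4: rhs holds but lhs fails at k=1.
  j=5: rhs fails.
  j=6: rhs holds but lhs fails at k=1.
  j=7: rhs fails.
  j=8: rhs fails.
  j=9: rhs holds but lhs fails at k=1.
  j=10: rhs holds but lhs fails at k=1.
  j=11: rhs holds but lhs fails at k=1.
No witness within the range → none.

none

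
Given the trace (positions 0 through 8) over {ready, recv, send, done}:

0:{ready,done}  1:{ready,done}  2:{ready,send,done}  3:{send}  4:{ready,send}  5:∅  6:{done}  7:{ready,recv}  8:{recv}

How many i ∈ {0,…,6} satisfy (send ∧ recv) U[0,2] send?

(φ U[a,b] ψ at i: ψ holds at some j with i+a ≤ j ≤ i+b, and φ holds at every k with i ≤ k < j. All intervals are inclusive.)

3

Evaluate at each i in [0,6]:
  i=0: ✗ (lhs fails at k=0 before rhs at j=2)
  i=1: ✗ (lhs fails at k=1 before rhs at j=2)
  i=2: ✓ (rhs at j=2)
  i=3: ✓ (rhs at j=3)
  i=4: ✓ (rhs at j=4)
  i=5: ✗ (no rhs in [5,7])
  i=6: ✗ (no rhs in [6,8])
Positions where it holds: {2, 3, 4} → 3.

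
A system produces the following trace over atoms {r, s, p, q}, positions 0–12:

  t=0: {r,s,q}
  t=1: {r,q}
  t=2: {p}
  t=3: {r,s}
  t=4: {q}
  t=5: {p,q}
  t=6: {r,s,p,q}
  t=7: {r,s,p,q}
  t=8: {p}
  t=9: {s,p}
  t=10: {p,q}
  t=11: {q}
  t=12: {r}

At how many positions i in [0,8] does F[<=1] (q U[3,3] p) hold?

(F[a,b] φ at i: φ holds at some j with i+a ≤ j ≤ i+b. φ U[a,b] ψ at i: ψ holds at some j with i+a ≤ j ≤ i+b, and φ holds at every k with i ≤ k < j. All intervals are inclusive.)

Evaluate at each i in [0,8]:
  i=0: ✗ (none in [0,1])
  i=1: ✗ (none in [1,2])
  i=2: ✗ (none in [2,3])
  i=3: ✓ (witness j=4)
  i=4: ✓ (witness j=4)
  i=5: ✓ (witness j=5)
  i=6: ✗ (none in [6,7])
  i=7: ✗ (none in [7,8])
  i=8: ✗ (none in [8,9])
Positions where it holds: {3, 4, 5} → 3.

3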